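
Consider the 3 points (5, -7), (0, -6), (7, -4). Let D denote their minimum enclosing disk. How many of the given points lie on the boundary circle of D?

2

Call the three points A, B, C in the order given.
Side lengths²: AB² = 26, AC² = 13, BC² = 53.
Since BC² = 53 ≥ 26 + 13 = 39, the angle opposite BC is not acute, so the smallest enclosing circle has BC as diameter.
Centre = midpoint of BC = (3.5, -5), r² = 53/4 = 13.25.
The points at distance exactly r from the centre are (0, -6), (7, -4) — 2 points.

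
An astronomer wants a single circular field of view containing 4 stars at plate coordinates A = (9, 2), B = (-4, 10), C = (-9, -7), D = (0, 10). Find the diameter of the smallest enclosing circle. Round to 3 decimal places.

The minimum enclosing circle of a finite set is fixed by two of the points (as a diameter) or three (as a circumcircle).
The minimum enclosing circle is determined by three boundary points: A, B, C.
Their circumcentre is (-71/58, -3/58) with r² = 182905/1682.
The farthest remaining point D is at distance² 172465/1682 ≤ 182905/1682.
Diameter = 2r = 2√(182905/1682) ≈ 20.856.

20.856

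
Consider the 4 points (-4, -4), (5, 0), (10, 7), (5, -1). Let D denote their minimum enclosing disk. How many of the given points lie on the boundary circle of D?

2

The farthest pair is (-4, -4)–(10, 7) with squared distance 317. The circle on this segment as diameter has centre (3, 1.5) and r² = 317/4 = 79.25.
Check (5, 0): distance² to centre = 6.25 ≤ 79.25, so it lies inside.
All remaining points lie in this disk, and no smaller disk contains both endpoints, so this is the minimum enclosing circle.
The points at distance exactly r from the centre are (-4, -4), (10, 7) — 2 points.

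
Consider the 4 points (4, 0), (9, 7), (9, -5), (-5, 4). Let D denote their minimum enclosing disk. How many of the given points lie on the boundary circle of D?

3

By Welzl's lemma the MEC is supported by two points (diametrically opposite) or three points (on a circumcircle).
The minimum enclosing circle is determined by three boundary points: (9, 7), (9, -5), (-5, 4).
Their circumcentre is (83/28, 1) with r² = 56785/784.
The farthest remaining point (4, 0) is at distance² 1625/784 ≤ 56785/784.
The points at distance exactly r from the centre are (9, 7), (9, -5), (-5, 4) — 3 points.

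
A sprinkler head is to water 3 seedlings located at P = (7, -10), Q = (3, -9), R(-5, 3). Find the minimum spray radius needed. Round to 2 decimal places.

8.85

Side lengths²: PQ² = 17, PR² = 313, QR² = 208.
Since PR² = 313 ≥ 208 + 17 = 225, the angle opposite PR is not acute, so the smallest enclosing circle has PR as diameter.
Centre = midpoint of PR = (1, -3.5), r² = 313/4 = 78.25.
r = √(78.25) ≈ 8.85.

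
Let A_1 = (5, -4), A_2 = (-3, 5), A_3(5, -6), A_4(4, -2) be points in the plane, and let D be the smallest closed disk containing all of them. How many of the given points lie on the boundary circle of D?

The minimum enclosing circle of a finite set is fixed by two of the points (as a diameter) or three (as a circumcircle).
The farthest pair is A_2–A_3 with squared distance 185. The circle on this segment as diameter has centre (1, -0.5) and r² = 185/4 = 46.25.
Check A_1: distance² to centre = 28.25 ≤ 46.25, so it lies inside.
All remaining points lie in this disk, and no smaller disk contains both endpoints, so this is the minimum enclosing circle.
The points at distance exactly r from the centre are A_2, A_3 — 2 points.

2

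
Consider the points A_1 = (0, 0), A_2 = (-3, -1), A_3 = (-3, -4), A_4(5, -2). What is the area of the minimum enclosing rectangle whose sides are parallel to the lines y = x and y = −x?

45

In coordinates u = x + y, v = x − y the rectangle is axis-aligned; the map (x,y)→(u,v) scales areas by 2.
u-values: 0, -4, -7, 3; range = 3 − (-7) = 10.
v-values: 0, -2, 1, 7; range = 7 − (-2) = 9.
Area = (10 × 9) / 2 = 45.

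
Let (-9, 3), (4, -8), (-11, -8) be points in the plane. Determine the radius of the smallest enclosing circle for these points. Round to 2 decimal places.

8.65

Call the three points A, B, C in the order given.
Side lengths²: AB² = 290, AC² = 125, BC² = 225.
Since AB² = 290 < 225 + 125 = 350, the triangle is acute, so the smallest enclosing circle is the circumcircle.
Circumcentre = (-3.5, -81/22), r² = 18125/242.
r = √(18125/242) ≈ 8.65.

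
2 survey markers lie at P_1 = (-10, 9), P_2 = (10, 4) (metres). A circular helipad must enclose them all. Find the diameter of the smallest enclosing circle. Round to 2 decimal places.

20.62

The smallest circle enclosing two points has them as diameter endpoints.
Centre = midpoint = (0, 6.5); r² = |P_1P_2|²/4 = 425/4 = 106.25.
Diameter = 2r = 2√(106.25) ≈ 20.62.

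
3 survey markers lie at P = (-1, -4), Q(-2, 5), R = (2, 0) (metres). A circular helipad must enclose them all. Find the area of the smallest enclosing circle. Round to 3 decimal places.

64.403

Side lengths²: PQ² = 82, PR² = 25, QR² = 41.
Since PQ² = 82 ≥ 41 + 25 = 66, the angle opposite PQ is not acute, so the smallest enclosing circle has PQ as diameter.
Centre = midpoint of PQ = (-1.5, 0.5), r² = 82/4 = 20.5.
Area = π·r² = π·20.5 ≈ 64.403.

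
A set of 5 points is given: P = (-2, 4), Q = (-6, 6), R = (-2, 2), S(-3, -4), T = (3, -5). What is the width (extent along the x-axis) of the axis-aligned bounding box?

9

max x = 3, min x = -6, so width = 9.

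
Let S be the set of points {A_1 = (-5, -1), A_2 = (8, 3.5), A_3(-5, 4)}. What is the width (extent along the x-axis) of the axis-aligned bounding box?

13

max x = 8, min x = -5, so width = 13.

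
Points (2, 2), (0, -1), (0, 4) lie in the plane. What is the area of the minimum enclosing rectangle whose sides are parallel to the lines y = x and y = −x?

12.5

In coordinates u = x + y, v = x − y the rectangle is axis-aligned; the map (x,y)→(u,v) scales areas by 2.
u-values: 4, -1, 4; range = 4 − (-1) = 5.
v-values: 0, 1, -4; range = 1 − (-4) = 5.
Area = (5 × 5) / 2 = 12.5.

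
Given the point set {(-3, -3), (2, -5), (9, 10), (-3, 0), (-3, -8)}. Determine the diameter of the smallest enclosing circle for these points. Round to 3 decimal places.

21.633

By Welzl's lemma the MEC is supported by two points (diametrically opposite) or three points (on a circumcircle).
The farthest pair is (9, 10)–(-3, -8) with squared distance 468. The circle on this segment as diameter has centre (3, 1) and r² = 468/4 = 117.
Check (-3, -3): distance² to centre = 52 ≤ 117, so it lies inside.
All remaining points lie in this disk, and no smaller disk contains both endpoints, so this is the minimum enclosing circle.
Diameter = 2r = 2√117 ≈ 21.633.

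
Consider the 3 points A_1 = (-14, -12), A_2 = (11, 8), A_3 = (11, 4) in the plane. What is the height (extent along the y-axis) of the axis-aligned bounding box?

20

max y = 8, min y = -12, so height = 20.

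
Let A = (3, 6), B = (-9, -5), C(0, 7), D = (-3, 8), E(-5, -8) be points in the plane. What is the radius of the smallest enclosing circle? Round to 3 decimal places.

8.222

The minimum enclosing circle is determined by three boundary points: A, D, E.
Their circumcentre is (-2.4, -0.2) with r² = 67.6.
The farthest remaining point B is at distance² 66.6 ≤ 67.6.
r = √(67.6) ≈ 8.222.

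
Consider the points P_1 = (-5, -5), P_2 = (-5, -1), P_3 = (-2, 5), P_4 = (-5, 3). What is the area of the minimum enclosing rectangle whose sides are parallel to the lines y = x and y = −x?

In coordinates u = x + y, v = x − y the rectangle is axis-aligned; the map (x,y)→(u,v) scales areas by 2.
u-values: -10, -6, 3, -2; range = 3 − (-10) = 13.
v-values: 0, -4, -7, -8; range = 0 − (-8) = 8.
Area = (13 × 8) / 2 = 52.

52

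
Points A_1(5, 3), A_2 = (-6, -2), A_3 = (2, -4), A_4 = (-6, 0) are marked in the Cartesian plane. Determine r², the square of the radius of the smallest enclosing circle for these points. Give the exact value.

36.5

By Welzl's lemma the MEC is supported by two points (diametrically opposite) or three points (on a circumcircle).
The farthest pair is A_1–A_2 with squared distance 146. The circle on this segment as diameter has centre (-0.5, 0.5) and r² = 146/4 = 36.5.
Check A_3: distance² to centre = 26.5 ≤ 36.5, so it lies inside.
All remaining points lie in this disk, and no smaller disk contains both endpoints, so this is the minimum enclosing circle.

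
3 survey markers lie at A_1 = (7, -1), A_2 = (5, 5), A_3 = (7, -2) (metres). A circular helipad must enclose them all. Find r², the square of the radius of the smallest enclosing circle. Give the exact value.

13.25

Side lengths²: A_1A_2² = 40, A_1A_3² = 1, A_2A_3² = 53.
Since A_2A_3² = 53 ≥ 40 + 1 = 41, the angle opposite A_2A_3 is not acute, so the smallest enclosing circle has A_2A_3 as diameter.
Centre = midpoint of A_2A_3 = (6, 1.5), r² = 53/4 = 13.25.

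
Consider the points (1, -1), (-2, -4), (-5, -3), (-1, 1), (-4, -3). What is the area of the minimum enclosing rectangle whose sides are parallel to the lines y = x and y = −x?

In coordinates u = x + y, v = x − y the rectangle is axis-aligned; the map (x,y)→(u,v) scales areas by 2.
u-values: 0, -6, -8, 0, -7; range = 0 − (-8) = 8.
v-values: 2, 2, -2, -2, -1; range = 2 − (-2) = 4.
Area = (8 × 4) / 2 = 16.

16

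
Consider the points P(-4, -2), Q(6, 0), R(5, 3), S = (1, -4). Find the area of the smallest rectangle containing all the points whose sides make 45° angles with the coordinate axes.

56

In coordinates u = x + y, v = x − y the rectangle is axis-aligned; the map (x,y)→(u,v) scales areas by 2.
u-values: -6, 6, 8, -3; range = 8 − (-6) = 14.
v-values: -2, 6, 2, 5; range = 6 − (-2) = 8.
Area = (14 × 8) / 2 = 56.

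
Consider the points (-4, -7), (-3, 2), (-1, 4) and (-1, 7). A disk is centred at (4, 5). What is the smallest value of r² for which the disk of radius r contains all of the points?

The required radius is the distance from (4, 5) to the farthest point.
Squared distances: 208, 58, 26, 29.
Maximum is 208, attained at (-4, -7).

208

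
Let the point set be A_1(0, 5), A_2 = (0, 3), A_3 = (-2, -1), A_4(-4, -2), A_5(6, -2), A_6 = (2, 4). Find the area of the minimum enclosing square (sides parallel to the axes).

The bounding box has width 10 and height 7.
An axis-aligned square enclosing the set must have side ≥ max(width, height).
So the minimum side is max(10, 7) = 10.
Area = 10² = 100.

100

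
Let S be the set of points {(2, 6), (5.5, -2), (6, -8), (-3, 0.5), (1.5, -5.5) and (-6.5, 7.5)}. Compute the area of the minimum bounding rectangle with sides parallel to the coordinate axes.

x ranges over [-6.5, 6], width 12.5.
y ranges over [-8, 7.5], height 15.5.
Area = 12.5 × 15.5 = 193.75.

193.75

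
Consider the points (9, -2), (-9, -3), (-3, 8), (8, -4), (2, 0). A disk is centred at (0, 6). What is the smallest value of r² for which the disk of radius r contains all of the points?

The required radius is the distance from (0, 6) to the farthest point.
Squared distances: 145, 162, 13, 164, 40.
Maximum is 164, attained at (8, -4).

164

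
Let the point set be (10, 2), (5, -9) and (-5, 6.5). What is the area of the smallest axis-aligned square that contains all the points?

The bounding box has width 15 and height 15.5.
An axis-aligned square enclosing the set must have side ≥ max(width, height).
So the minimum side is max(15, 15.5) = 15.5.
Area = 15.5² = 240.25.

240.25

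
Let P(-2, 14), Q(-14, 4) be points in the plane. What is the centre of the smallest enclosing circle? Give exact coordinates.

The smallest circle enclosing two points has them as diameter endpoints.
Centre = midpoint = (-8, 9); r² = |PQ|²/4 = 244/4 = 61.
Centre = (-8, 9).

(-8, 9)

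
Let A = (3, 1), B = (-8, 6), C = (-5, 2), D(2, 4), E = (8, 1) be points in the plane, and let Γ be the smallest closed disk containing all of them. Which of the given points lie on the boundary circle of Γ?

A smallest enclosing disk is always determined by at most three of the input points on its boundary.
The farthest pair is B–E with squared distance 281. The circle on this segment as diameter has centre (0, 3.5) and r² = 281/4 = 70.25.
Check A: distance² to centre = 15.25 ≤ 70.25, so it lies inside.
All remaining points lie in this disk, and no smaller disk contains both endpoints, so this is the minimum enclosing circle.
The points at distance exactly r from the centre are B, E — 2 points.

B, E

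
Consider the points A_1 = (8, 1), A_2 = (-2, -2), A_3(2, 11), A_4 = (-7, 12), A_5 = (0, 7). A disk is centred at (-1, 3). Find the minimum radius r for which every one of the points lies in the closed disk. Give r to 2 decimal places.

The required radius is the distance from (-1, 3) to the farthest point.
Squared distances: 85, 26, 73, 117, 17.
Maximum is 117, attained at A_4.
r = √117 ≈ 10.82.

10.82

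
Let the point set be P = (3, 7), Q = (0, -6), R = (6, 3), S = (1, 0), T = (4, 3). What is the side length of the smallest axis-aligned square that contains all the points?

The bounding box has width 6 and height 13.
An axis-aligned square enclosing the set must have side ≥ max(width, height).
So the minimum side is max(6, 13) = 13.

13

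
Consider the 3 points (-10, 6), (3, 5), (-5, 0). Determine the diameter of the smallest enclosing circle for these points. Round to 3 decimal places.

Call the three points A, B, C in the order given.
Side lengths²: AB² = 170, AC² = 61, BC² = 89.
Since AB² = 170 ≥ 89 + 61 = 150, the angle opposite AB is not acute, so the smallest enclosing circle has AB as diameter.
Centre = midpoint of AB = (-3.5, 5.5), r² = 170/4 = 42.5.
Diameter = 2r = 2√(42.5) ≈ 13.038.

13.038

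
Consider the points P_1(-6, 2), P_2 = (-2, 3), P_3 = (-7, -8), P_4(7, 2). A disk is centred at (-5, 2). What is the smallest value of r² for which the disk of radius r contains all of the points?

144

The required radius is the distance from (-5, 2) to the farthest point.
Squared distances: 1, 10, 104, 144.
Maximum is 144, attained at P_4.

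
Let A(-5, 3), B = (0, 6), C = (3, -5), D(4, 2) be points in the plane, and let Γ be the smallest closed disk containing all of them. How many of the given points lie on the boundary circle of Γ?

3

The minimum enclosing circle of a finite set is fixed by two of the points (as a diameter) or three (as a circumcircle).
The minimum enclosing circle is determined by three boundary points: A, B, C.
Their circumcentre is (0.125, 0.125) with r² = 34.53125.
The farthest remaining point D is at distance² 18.53125 ≤ 34.53125.
The points at distance exactly r from the centre are A, B, C — 3 points.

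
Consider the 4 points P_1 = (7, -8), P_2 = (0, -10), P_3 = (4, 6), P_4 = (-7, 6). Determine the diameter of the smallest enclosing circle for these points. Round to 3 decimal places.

A smallest enclosing disk is always determined by at most three of the input points on its boundary.
The farthest pair is P_1–P_4 with squared distance 392. The circle on this segment as diameter has centre (0, -1) and r² = 392/4 = 98.
Check P_2: distance² to centre = 81 ≤ 98, so it lies inside.
All remaining points lie in this disk, and no smaller disk contains both endpoints, so this is the minimum enclosing circle.
Diameter = 2r = 2√98 ≈ 19.799.

19.799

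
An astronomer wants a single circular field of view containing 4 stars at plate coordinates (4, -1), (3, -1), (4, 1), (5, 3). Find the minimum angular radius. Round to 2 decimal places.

2.24

A smallest enclosing disk is always determined by at most three of the input points on its boundary.
The farthest pair is (3, -1)–(5, 3) with squared distance 20. The circle on this segment as diameter has centre (4, 1) and r² = 20/4 = 5.
Check (4, -1): distance² to centre = 4 ≤ 5, so it lies inside.
All remaining points lie in this disk, and no smaller disk contains both endpoints, so this is the minimum enclosing circle.
r = √5 ≈ 2.24.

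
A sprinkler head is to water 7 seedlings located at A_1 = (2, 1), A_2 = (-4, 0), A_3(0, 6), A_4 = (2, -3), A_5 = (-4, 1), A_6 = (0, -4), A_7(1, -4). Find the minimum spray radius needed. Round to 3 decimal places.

A smallest enclosing disk is always determined by at most three of the input points on its boundary.
The farthest pair is A_3–A_7 with squared distance 101. The circle on this segment as diameter has centre (0.5, 1) and r² = 101/4 = 25.25.
Check A_1: distance² to centre = 2.25 ≤ 25.25, so it lies inside.
All remaining points lie in this disk, and no smaller disk contains both endpoints, so this is the minimum enclosing circle.
r = √(25.25) ≈ 5.025.

5.025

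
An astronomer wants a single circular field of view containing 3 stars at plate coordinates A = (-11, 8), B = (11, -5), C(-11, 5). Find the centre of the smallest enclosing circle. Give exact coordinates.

(0, 1.5)

Side lengths²: AB² = 653, AC² = 9, BC² = 584.
Since AB² = 653 ≥ 584 + 9 = 593, the angle opposite AB is not acute, so the smallest enclosing circle has AB as diameter.
Centre = midpoint of AB = (0, 1.5), r² = 653/4 = 163.25.
Centre = (0, 1.5).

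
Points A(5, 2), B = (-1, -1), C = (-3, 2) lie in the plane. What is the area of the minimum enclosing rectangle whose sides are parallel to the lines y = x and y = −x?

In coordinates u = x + y, v = x − y the rectangle is axis-aligned; the map (x,y)→(u,v) scales areas by 2.
u-values: 7, -2, -1; range = 7 − (-2) = 9.
v-values: 3, 0, -5; range = 3 − (-5) = 8.
Area = (9 × 8) / 2 = 36.

36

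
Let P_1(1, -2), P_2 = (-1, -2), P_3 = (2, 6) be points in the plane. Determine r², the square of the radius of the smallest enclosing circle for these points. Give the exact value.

Side lengths²: P_1P_2² = 4, P_1P_3² = 65, P_2P_3² = 73.
Since P_2P_3² = 73 ≥ 65 + 4 = 69, the angle opposite P_2P_3 is not acute, so the smallest enclosing circle has P_2P_3 as diameter.
Centre = midpoint of P_2P_3 = (0.5, 2), r² = 73/4 = 18.25.

18.25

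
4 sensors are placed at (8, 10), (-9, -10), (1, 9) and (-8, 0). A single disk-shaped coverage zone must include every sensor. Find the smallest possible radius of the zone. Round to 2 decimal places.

13.12

The minimum enclosing circle of a finite set is fixed by two of the points (as a diameter) or three (as a circumcircle).
The farthest pair is (8, 10)–(-9, -10) with squared distance 689. The circle on this segment as diameter has centre (-0.5, 0) and r² = 689/4 = 172.25.
Check (1, 9): distance² to centre = 83.25 ≤ 172.25, so it lies inside.
All remaining points lie in this disk, and no smaller disk contains both endpoints, so this is the minimum enclosing circle.
r = √(172.25) ≈ 13.12.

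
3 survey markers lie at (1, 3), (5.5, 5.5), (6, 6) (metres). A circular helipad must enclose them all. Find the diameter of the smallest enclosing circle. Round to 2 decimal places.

5.83

Call the three points A, B, C in the order given.
Side lengths²: AB² = 26.5, AC² = 34, BC² = 0.5.
Since AC² = 34 ≥ 26.5 + 0.5 = 27, the angle opposite AC is not acute, so the smallest enclosing circle has AC as diameter.
Centre = midpoint of AC = (3.5, 4.5), r² = 34/4 = 8.5.
Diameter = 2r = 2√(8.5) ≈ 5.83.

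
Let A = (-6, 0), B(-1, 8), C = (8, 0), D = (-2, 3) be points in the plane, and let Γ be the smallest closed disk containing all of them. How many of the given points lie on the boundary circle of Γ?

The minimum enclosing circle of a finite set is fixed by two of the points (as a diameter) or three (as a circumcircle).
The minimum enclosing circle is determined by three boundary points: A, B, C.
Their circumcentre is (1, 1.1875) with r² = 50.41015625.
The farthest remaining point D is at distance² 12.28515625 ≤ 50.41015625.
The points at distance exactly r from the centre are A, B, C — 3 points.

3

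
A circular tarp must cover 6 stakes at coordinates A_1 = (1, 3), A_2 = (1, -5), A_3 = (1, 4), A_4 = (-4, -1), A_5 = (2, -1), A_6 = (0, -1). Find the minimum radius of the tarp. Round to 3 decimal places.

The minimum enclosing circle is determined by three boundary points: A_2, A_3, A_4.
Their circumcentre is (0.5, -0.5) with r² = 20.5.
The farthest remaining point A_1 is at distance² 12.5 ≤ 20.5.
r = √(20.5) ≈ 4.528.

4.528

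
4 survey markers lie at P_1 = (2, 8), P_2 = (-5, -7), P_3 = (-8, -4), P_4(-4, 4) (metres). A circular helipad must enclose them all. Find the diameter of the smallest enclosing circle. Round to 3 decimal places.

16.553

A smallest enclosing disk is always determined by at most three of the input points on its boundary.
The farthest pair is P_1–P_2 with squared distance 274. The circle on this segment as diameter has centre (-1.5, 0.5) and r² = 274/4 = 68.5.
Check P_3: distance² to centre = 62.5 ≤ 68.5, so it lies inside.
All remaining points lie in this disk, and no smaller disk contains both endpoints, so this is the minimum enclosing circle.
Diameter = 2r = 2√(68.5) ≈ 16.553.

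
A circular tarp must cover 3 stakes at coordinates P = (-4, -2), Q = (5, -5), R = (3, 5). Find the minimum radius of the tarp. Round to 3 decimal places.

5.701

Side lengths²: PQ² = 90, PR² = 98, QR² = 104.
Since QR² = 104 < 98 + 90 = 188, the triangle is acute, so the smallest enclosing circle is the circumcircle.
Circumcentre = (1.5, -0.5), r² = 32.5.
r = √(32.5) ≈ 5.701.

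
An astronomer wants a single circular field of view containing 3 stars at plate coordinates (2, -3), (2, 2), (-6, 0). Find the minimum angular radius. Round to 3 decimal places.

Call the three points A, B, C in the order given.
Side lengths²: AB² = 25, AC² = 73, BC² = 68.
Since AC² = 73 < 68 + 25 = 93, the triangle is acute, so the smallest enclosing circle is the circumcircle.
Circumcentre = (-1.625, -0.5), r² = 19.390625.
r = √(19.390625) ≈ 4.403.

4.403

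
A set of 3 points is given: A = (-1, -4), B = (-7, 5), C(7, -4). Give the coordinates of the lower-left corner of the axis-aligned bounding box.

(-7, -4)

x-range [-7, 7], y-range [-4, 5].
The lower-left corner is (-7, -4).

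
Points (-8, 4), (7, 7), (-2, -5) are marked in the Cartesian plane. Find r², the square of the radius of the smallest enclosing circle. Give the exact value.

38025/578

Call the three points A, B, C in the order given.
Side lengths²: AB² = 234, AC² = 117, BC² = 225.
Since AB² = 234 < 225 + 117 = 342, the triangle is acute, so the smallest enclosing circle is the circumcircle.
Circumcentre = (1/34, 97/34), r² = 38025/578.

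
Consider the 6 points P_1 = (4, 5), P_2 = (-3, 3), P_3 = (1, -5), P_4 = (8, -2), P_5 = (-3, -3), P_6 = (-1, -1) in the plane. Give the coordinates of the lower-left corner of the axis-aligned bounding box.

(-3, -5)

x-range [-3, 8], y-range [-5, 5].
The lower-left corner is (-3, -5).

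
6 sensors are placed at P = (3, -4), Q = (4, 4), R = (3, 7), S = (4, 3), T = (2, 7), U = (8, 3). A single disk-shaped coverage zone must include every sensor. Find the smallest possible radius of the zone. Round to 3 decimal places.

A smallest enclosing disk is always determined by at most three of the input points on its boundary.
The minimum enclosing circle is determined by three boundary points: P, T, U.
Their circumcentre is (83/31, 47/31) with r² = 29341/961.
The farthest remaining point R is at distance² 29000/961 ≤ 29341/961.
r = √(29341/961) ≈ 5.526.

5.526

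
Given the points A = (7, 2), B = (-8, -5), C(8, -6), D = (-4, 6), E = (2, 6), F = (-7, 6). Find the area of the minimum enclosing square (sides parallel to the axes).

The bounding box has width 16 and height 12.
An axis-aligned square enclosing the set must have side ≥ max(width, height).
So the minimum side is max(16, 12) = 16.
Area = 16² = 256.

256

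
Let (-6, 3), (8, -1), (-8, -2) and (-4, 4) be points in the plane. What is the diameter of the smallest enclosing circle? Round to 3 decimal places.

The farthest pair is (8, -1)–(-8, -2) with squared distance 257. The circle on this segment as diameter has centre (0, -1.5) and r² = 257/4 = 64.25.
Check (-6, 3): distance² to centre = 56.25 ≤ 64.25, so it lies inside.
All remaining points lie in this disk, and no smaller disk contains both endpoints, so this is the minimum enclosing circle.
Diameter = 2r = 2√(64.25) ≈ 16.031.

16.031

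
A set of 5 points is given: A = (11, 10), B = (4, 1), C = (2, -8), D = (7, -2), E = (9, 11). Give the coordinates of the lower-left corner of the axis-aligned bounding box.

(2, -8)

x-range [2, 11], y-range [-8, 11].
The lower-left corner is (2, -8).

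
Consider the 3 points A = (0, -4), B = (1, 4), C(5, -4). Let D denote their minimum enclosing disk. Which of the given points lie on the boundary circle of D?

A, B, C

Side lengths²: AB² = 65, AC² = 25, BC² = 80.
Since BC² = 80 < 65 + 25 = 90, the triangle is acute, so the smallest enclosing circle is the circumcircle.
Circumcentre = (2.5, -0.25), r² = 20.3125.
The points at distance exactly r from the centre are A, B, C — 3 points.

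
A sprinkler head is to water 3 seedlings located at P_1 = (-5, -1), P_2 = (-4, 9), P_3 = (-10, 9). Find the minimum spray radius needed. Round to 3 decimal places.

Side lengths²: P_1P_2² = 101, P_1P_3² = 125, P_2P_3² = 36.
Since P_1P_3² = 125 < 101 + 36 = 137, the triangle is acute, so the smallest enclosing circle is the circumcircle.
Circumcentre = (-7, 4.25), r² = 31.5625.
r = √(31.5625) ≈ 5.618.

5.618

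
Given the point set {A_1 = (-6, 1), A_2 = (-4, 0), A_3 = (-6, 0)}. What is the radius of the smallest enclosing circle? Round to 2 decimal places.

Side lengths²: A_1A_2² = 5, A_1A_3² = 1, A_2A_3² = 4.
Since A_1A_2² = 5 ≥ 4 + 1 = 5, the angle opposite A_1A_2 is not acute, so the smallest enclosing circle has A_1A_2 as diameter.
Centre = midpoint of A_1A_2 = (-5, 0.5), r² = 5/4 = 1.25.
r = √(1.25) ≈ 1.12.

1.12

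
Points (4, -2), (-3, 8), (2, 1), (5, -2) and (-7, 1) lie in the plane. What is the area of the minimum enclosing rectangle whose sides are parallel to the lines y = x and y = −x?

In coordinates u = x + y, v = x − y the rectangle is axis-aligned; the map (x,y)→(u,v) scales areas by 2.
u-values: 2, 5, 3, 3, -6; range = 5 − (-6) = 11.
v-values: 6, -11, 1, 7, -8; range = 7 − (-11) = 18.
Area = (11 × 18) / 2 = 99.

99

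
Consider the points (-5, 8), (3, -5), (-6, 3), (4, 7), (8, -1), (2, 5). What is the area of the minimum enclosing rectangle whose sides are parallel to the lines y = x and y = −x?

In coordinates u = x + y, v = x − y the rectangle is axis-aligned; the map (x,y)→(u,v) scales areas by 2.
u-values: 3, -2, -3, 11, 7, 7; range = 11 − (-3) = 14.
v-values: -13, 8, -9, -3, 9, -3; range = 9 − (-13) = 22.
Area = (14 × 22) / 2 = 154.

154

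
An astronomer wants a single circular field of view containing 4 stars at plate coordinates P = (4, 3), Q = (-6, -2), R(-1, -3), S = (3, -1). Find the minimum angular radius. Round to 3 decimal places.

5.590

The minimum enclosing circle of a finite set is fixed by two of the points (as a diameter) or three (as a circumcircle).
The farthest pair is P–Q with squared distance 125. The circle on this segment as diameter has centre (-1, 0.5) and r² = 125/4 = 31.25.
Check R: distance² to centre = 12.25 ≤ 31.25, so it lies inside.
All remaining points lie in this disk, and no smaller disk contains both endpoints, so this is the minimum enclosing circle.
r = √(31.25) ≈ 5.590.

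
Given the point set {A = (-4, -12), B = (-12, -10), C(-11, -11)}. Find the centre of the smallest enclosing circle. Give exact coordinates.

(-8, -11)

Side lengths²: AB² = 68, AC² = 50, BC² = 2.
Since AB² = 68 ≥ 50 + 2 = 52, the angle opposite AB is not acute, so the smallest enclosing circle has AB as diameter.
Centre = midpoint of AB = (-8, -11), r² = 68/4 = 17.
Centre = (-8, -11).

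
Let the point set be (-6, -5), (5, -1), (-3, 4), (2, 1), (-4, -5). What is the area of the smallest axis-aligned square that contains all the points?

The bounding box has width 11 and height 9.
An axis-aligned square enclosing the set must have side ≥ max(width, height).
So the minimum side is max(11, 9) = 11.
Area = 11² = 121.

121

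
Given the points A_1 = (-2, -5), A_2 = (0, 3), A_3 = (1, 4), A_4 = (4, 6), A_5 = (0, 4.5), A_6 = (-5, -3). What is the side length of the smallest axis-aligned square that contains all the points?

11

The bounding box has width 9 and height 11.
An axis-aligned square enclosing the set must have side ≥ max(width, height).
So the minimum side is max(9, 11) = 11.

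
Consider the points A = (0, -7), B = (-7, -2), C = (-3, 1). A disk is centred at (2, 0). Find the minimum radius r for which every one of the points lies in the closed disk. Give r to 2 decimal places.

The required radius is the distance from (2, 0) to the farthest point.
Squared distances: 53, 85, 26.
Maximum is 85, attained at B.
r = √85 ≈ 9.22.

9.22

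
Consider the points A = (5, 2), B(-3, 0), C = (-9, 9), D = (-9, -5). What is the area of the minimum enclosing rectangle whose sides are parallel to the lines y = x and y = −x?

In coordinates u = x + y, v = x − y the rectangle is axis-aligned; the map (x,y)→(u,v) scales areas by 2.
u-values: 7, -3, 0, -14; range = 7 − (-14) = 21.
v-values: 3, -3, -18, -4; range = 3 − (-18) = 21.
Area = (21 × 21) / 2 = 220.5.

220.5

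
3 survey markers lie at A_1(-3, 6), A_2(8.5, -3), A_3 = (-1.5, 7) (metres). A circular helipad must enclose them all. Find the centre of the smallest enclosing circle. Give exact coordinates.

Side lengths²: A_1A_2² = 213.25, A_1A_3² = 3.25, A_2A_3² = 200.
Since A_1A_2² = 213.25 ≥ 200 + 3.25 = 203.25, the angle opposite A_1A_2 is not acute, so the smallest enclosing circle has A_1A_2 as diameter.
Centre = midpoint of A_1A_2 = (2.75, 1.5), r² = 213.25/4 = 53.3125.
Centre = (2.75, 1.5).

(2.75, 1.5)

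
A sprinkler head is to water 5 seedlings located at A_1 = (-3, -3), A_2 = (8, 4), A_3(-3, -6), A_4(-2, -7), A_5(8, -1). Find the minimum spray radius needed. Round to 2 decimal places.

The minimum enclosing circle of a finite set is fixed by two of the points (as a diameter) or three (as a circumcircle).
The minimum enclosing circle is determined by three boundary points: A_2, A_3, A_4.
Their circumcentre is (115/42, -53/42) with r² = 48841/882.
The farthest remaining point A_1 is at distance² 31705/882 ≤ 48841/882.
r = √(48841/882) ≈ 7.44.

7.44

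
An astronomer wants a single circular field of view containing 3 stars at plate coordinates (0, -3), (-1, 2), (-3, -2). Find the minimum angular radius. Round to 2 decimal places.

Call the three points A, B, C in the order given.
Side lengths²: AB² = 26, AC² = 10, BC² = 20.
Since AB² = 26 < 20 + 10 = 30, the triangle is acute, so the smallest enclosing circle is the circumcircle.
Circumcentre = (-6/7, -4/7), r² = 325/49.
r = √(325/49) ≈ 2.58.

2.58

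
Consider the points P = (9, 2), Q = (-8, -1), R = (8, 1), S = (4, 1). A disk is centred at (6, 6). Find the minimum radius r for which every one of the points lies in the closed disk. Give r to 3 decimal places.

15.652

The required radius is the distance from (6, 6) to the farthest point.
Squared distances: 25, 245, 29, 29.
Maximum is 245, attained at Q.
r = √245 ≈ 15.652.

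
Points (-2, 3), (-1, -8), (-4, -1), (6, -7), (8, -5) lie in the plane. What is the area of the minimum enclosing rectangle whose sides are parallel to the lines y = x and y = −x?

In coordinates u = x + y, v = x − y the rectangle is axis-aligned; the map (x,y)→(u,v) scales areas by 2.
u-values: 1, -9, -5, -1, 3; range = 3 − (-9) = 12.
v-values: -5, 7, -3, 13, 13; range = 13 − (-5) = 18.
Area = (12 × 18) / 2 = 108.

108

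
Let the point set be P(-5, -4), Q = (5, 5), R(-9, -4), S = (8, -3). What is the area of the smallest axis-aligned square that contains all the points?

The bounding box has width 17 and height 9.
An axis-aligned square enclosing the set must have side ≥ max(width, height).
So the minimum side is max(17, 9) = 17.
Area = 17² = 289.

289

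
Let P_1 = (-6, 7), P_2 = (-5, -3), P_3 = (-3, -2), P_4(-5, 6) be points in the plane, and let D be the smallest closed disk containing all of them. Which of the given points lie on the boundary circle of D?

A smallest enclosing disk is always determined by at most three of the input points on its boundary.
The farthest pair is P_1–P_2 with squared distance 101. The circle on this segment as diameter has centre (-5.5, 2) and r² = 101/4 = 25.25.
Check P_3: distance² to centre = 22.25 ≤ 25.25, so it lies inside.
All remaining points lie in this disk, and no smaller disk contains both endpoints, so this is the minimum enclosing circle.
The points at distance exactly r from the centre are P_1, P_2 — 2 points.

P_1, P_2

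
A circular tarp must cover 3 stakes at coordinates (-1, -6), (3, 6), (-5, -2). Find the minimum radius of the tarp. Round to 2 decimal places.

Call the three points A, B, C in the order given.
Side lengths²: AB² = 160, AC² = 32, BC² = 128.
Since AB² = 160 ≥ 128 + 32 = 160, the angle opposite AB is not acute, so the smallest enclosing circle has AB as diameter.
Centre = midpoint of AB = (1, 0), r² = 160/4 = 40.
r = √40 ≈ 6.32.

6.32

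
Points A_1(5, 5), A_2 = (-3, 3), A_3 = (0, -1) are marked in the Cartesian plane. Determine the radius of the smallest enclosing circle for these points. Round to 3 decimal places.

4.237

Side lengths²: A_1A_2² = 68, A_1A_3² = 61, A_2A_3² = 25.
Since A_1A_2² = 68 < 61 + 25 = 86, the triangle is acute, so the smallest enclosing circle is the circumcircle.
Circumcentre = (47/38, 58/19), r² = 25925/1444.
r = √(25925/1444) ≈ 4.237.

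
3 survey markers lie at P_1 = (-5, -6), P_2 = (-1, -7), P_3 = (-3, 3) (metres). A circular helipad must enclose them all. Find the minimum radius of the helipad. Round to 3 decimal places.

5.099

Side lengths²: P_1P_2² = 17, P_1P_3² = 85, P_2P_3² = 104.
Since P_2P_3² = 104 ≥ 85 + 17 = 102, the angle opposite P_2P_3 is not acute, so the smallest enclosing circle has P_2P_3 as diameter.
Centre = midpoint of P_2P_3 = (-2, -2), r² = 104/4 = 26.
r = √26 ≈ 5.099.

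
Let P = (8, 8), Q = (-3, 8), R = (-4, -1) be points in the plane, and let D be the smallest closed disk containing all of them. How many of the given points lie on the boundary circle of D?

Side lengths²: PQ² = 121, PR² = 225, QR² = 82.
Since PR² = 225 ≥ 121 + 82 = 203, the angle opposite PR is not acute, so the smallest enclosing circle has PR as diameter.
Centre = midpoint of PR = (2, 3.5), r² = 225/4 = 56.25.
The points at distance exactly r from the centre are P, R — 2 points.

2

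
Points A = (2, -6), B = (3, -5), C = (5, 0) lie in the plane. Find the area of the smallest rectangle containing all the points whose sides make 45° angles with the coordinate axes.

In coordinates u = x + y, v = x − y the rectangle is axis-aligned; the map (x,y)→(u,v) scales areas by 2.
u-values: -4, -2, 5; range = 5 − (-4) = 9.
v-values: 8, 8, 5; range = 8 − 5 = 3.
Area = (9 × 3) / 2 = 13.5.

13.5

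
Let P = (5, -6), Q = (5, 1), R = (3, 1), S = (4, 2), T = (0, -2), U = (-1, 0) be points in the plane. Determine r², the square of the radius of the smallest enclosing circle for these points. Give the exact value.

1885/98

The minimum enclosing circle is determined by three boundary points: P, S, U.
Their circumcentre is (39/14, -31/14) with r² = 1885/98.
The farthest remaining point Q is at distance² 1493/98 ≤ 1885/98.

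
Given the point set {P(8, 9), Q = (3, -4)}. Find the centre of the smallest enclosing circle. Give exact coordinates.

The smallest circle enclosing two points has them as diameter endpoints.
Centre = midpoint = (5.5, 2.5); r² = |PQ|²/4 = 194/4 = 48.5.
Centre = (5.5, 2.5).

(5.5, 2.5)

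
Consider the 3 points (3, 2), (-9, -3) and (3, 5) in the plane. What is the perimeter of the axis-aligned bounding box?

40

Width = max x − min x = 3 − (-9) = 12.
Height = max y − min y = 5 − (-3) = 8.
Perimeter = 2(12 + 8) = 40.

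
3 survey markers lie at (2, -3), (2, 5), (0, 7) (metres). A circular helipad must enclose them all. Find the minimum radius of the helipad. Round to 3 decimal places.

5.099

Call the three points A, B, C in the order given.
Side lengths²: AB² = 64, AC² = 104, BC² = 8.
Since AC² = 104 ≥ 64 + 8 = 72, the angle opposite AC is not acute, so the smallest enclosing circle has AC as diameter.
Centre = midpoint of AC = (1, 2), r² = 104/4 = 26.
r = √26 ≈ 5.099.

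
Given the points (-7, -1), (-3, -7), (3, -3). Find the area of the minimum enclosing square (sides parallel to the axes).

The bounding box has width 10 and height 6.
An axis-aligned square enclosing the set must have side ≥ max(width, height).
So the minimum side is max(10, 6) = 10.
Area = 10² = 100.

100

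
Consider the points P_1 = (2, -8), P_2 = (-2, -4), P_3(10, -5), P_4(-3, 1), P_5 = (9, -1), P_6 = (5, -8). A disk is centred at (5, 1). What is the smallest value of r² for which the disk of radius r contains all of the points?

The required radius is the distance from (5, 1) to the farthest point.
Squared distances: 90, 74, 61, 64, 20, 81.
Maximum is 90, attained at P_1.

90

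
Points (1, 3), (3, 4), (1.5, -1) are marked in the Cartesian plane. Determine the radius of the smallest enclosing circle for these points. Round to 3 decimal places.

2.610

Call the three points A, B, C in the order given.
Side lengths²: AB² = 5, AC² = 16.25, BC² = 27.25.
Since BC² = 27.25 ≥ 16.25 + 5 = 21.25, the angle opposite BC is not acute, so the smallest enclosing circle has BC as diameter.
Centre = midpoint of BC = (2.25, 1.5), r² = 27.25/4 = 6.8125.
r = √(6.8125) ≈ 2.610.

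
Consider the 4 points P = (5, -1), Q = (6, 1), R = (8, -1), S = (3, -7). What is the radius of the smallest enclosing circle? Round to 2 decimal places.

The farthest pair is Q–S with squared distance 73. The circle on this segment as diameter has centre (4.5, -3) and r² = 73/4 = 18.25.
Check P: distance² to centre = 4.25 ≤ 18.25, so it lies inside.
All remaining points lie in this disk, and no smaller disk contains both endpoints, so this is the minimum enclosing circle.
r = √(18.25) ≈ 4.27.

4.27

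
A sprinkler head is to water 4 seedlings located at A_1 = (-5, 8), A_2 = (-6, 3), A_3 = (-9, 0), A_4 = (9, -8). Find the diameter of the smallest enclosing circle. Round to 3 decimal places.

21.282

By Welzl's lemma the MEC is supported by two points (diametrically opposite) or three points (on a circumcircle).
The minimum enclosing circle is determined by three boundary points: A_1, A_3, A_4.
Their circumcentre is (18/11, -7/22) with r² = 54805/484.
The farthest remaining point A_2 is at distance² 33553/484 ≤ 54805/484.
Diameter = 2r = 2√(54805/484) ≈ 21.282.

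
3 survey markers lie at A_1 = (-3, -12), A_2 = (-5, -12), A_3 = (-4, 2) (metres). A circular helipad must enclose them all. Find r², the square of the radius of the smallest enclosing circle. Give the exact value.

Side lengths²: A_1A_2² = 4, A_1A_3² = 197, A_2A_3² = 197.
Since A_2A_3² = 197 < 197 + 4 = 201, the triangle is acute, so the smallest enclosing circle is the circumcircle.
Circumcentre = (-4, -141/28), r² = 38809/784.

38809/784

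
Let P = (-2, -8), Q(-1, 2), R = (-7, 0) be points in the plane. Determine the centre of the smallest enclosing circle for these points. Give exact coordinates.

(-157/58, -167/58)

Side lengths²: PQ² = 101, PR² = 89, QR² = 40.
Since PQ² = 101 < 89 + 40 = 129, the triangle is acute, so the smallest enclosing circle is the circumcircle.
Circumcentre = (-157/58, -167/58), r² = 44945/1682.
Centre = (-157/58, -167/58).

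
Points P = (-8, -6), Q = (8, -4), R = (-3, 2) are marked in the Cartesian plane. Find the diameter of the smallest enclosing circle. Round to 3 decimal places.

Side lengths²: PQ² = 260, PR² = 89, QR² = 157.
Since PQ² = 260 ≥ 157 + 89 = 246, the angle opposite PQ is not acute, so the smallest enclosing circle has PQ as diameter.
Centre = midpoint of PQ = (0, -5), r² = 260/4 = 65.
Diameter = 2r = 2√65 ≈ 16.125.

16.125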